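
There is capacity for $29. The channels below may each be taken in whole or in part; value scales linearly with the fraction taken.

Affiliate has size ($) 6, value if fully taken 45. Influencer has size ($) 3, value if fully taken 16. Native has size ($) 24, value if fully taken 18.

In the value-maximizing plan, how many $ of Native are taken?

Sort by value density: Affiliate 45/6≈7.5, Influencer 16/3≈5.33, Native 18/24≈0.75.
Affiliate: take in full, 6 $ for value 45 — 23 left.
Take all of Influencer (3 $, value 16) — 20 $ left.
Fill the last 20 $ with part of Native: 20/24 of it earns 15.

20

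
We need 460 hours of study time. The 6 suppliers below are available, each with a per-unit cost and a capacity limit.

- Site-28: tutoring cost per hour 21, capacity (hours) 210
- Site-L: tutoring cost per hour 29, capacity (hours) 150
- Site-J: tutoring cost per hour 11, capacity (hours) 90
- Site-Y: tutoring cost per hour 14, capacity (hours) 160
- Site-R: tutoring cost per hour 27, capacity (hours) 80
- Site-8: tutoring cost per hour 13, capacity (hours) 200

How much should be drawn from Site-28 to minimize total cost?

10

Cheapest first:
Take 90 from Site-J at 11 — need 370 more.
Site-8 (13): use full 200 — 170 hours to go.
Site-Y at 14: take all 160 hours — 10 still needed.
Site-28 (21): take the remaining 10 — done.
Site-R, Site-L: unused.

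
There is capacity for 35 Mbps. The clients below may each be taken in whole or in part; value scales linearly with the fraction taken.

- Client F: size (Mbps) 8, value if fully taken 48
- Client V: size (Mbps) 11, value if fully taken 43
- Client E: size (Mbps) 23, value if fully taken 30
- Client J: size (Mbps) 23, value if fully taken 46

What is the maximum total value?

123

Best value per unit of size first: Client F 48/8≈6, Client V 43/11≈3.91, Client J 46/23≈2, Client E 30/23≈1.3.
Client F: take in full, 8 Mbps for value 48 → 27 left.
Client V: take in full, 11 Mbps for value 43 → 16 left.
Only 16 Mbps remain; take 16/23 of Client J for value 46×16/23 = 32.
Total value = 123.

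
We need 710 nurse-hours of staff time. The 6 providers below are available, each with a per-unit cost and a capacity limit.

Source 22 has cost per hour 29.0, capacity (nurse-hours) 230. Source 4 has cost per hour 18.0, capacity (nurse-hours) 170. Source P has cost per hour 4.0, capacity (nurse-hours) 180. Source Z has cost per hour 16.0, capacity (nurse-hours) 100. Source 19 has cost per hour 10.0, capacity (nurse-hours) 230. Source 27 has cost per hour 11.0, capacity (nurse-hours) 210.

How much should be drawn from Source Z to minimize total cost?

Cheapest first:
Take 180 from Source P at 4.0 — need 530 more.
Source 19 at 10.0: take all 230 nurse-hours — 300 still needed.
Take 210 from Source 27 at 11.0 — need 90 more.
Take 90 from Source Z at 16.0 to finish.
Source 4, Source 22: unused.

90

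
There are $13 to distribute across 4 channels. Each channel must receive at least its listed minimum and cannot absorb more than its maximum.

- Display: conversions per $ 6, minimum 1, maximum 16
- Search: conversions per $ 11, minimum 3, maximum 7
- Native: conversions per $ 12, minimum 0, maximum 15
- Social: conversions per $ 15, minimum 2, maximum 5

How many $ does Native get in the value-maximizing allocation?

4

Meeting every minimum uses 1+3+0+2 = 6 $, leaving 7.
Highest conversions per $ first: Social 15 > Native 12 > Search 11 > Display 6.
Give Social 3 more to hit its cap of 5 ; 4 left.
Only 4 left; Native takes them to reach 4.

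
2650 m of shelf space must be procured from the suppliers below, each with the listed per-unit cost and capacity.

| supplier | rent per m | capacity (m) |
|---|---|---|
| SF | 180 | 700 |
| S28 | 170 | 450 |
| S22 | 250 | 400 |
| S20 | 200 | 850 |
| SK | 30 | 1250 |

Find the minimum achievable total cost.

Cheapest first:
Take 1250 from SK at 30 ; need 1400 more.
S28 at 170: take all 450 m ; 950 still needed.
SF at 180: take all 700 m ; 250 still needed.
S20 (200): take the remaining 250 ; done.
S22: unused.
Cost = 1250×30 + 450×170 + 700×180 + 250×200 = 290000.

290000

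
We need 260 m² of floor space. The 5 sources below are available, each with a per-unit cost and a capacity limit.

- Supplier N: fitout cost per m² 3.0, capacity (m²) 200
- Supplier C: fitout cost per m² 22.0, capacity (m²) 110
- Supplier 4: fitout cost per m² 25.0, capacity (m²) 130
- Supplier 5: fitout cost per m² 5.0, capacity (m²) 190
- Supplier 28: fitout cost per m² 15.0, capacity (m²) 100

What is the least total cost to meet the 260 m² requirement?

900

Use sources in increasing cost order.
Supplier N (3.0): use full 200 ; 60 m² to go.
Supplier 5 (5.0): take the remaining 60 ; done.
Supplier 28, Supplier C, Supplier 4: unused.
Cost = 200×3.0 + 60×5.0 = 900.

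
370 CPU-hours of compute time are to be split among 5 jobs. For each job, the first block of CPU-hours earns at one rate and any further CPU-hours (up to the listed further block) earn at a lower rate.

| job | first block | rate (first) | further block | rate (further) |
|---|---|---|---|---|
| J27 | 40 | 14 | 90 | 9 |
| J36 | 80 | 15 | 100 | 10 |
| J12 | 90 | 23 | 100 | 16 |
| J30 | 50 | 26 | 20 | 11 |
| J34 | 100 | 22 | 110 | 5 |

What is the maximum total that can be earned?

Rank every tier by rate: J30/first 26 > J12/first 23 > J34/first 22 > J12/second 16 > J36/first 15 > J27/first 14 > J30/second 11 > J36/second 10 > J27/second 9 > J34/second 5.
J30/first (26): +50 — 320 left.
J12 first at 23: fill all 90 — 230 left.
J34/first (22): +100 — 130 left.
Fill J12 second block (100 at 16) — 30 left.
J36 first at 15: only 30 left, fill 30.
Total = 26×50 + 23×90 + 22×100 + 16×100 + 15×30 = 7620.

7620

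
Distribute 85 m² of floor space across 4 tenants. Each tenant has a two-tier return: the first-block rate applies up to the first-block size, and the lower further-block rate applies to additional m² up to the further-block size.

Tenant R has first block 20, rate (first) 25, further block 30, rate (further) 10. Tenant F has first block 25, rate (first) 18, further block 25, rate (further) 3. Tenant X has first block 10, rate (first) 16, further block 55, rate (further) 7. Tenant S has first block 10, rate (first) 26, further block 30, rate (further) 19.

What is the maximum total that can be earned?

1780

Order all 8 blocks by rate: Tenant S/T1 26 > Tenant R/T1 25 > Tenant S/T2 19 > Tenant F/T1 18 > Tenant X/T1 16 > Tenant R/T2 10 > Tenant X/T2 7 > Tenant F/T2 3.
Fill Tenant S T1 block (10 at 26) ; 75 left.
Tenant R T1 at 25: fill all 20 ; 55 left.
Tenant S/T2 (19): +30 ; 25 left.
Fill Tenant F T1 block (25 at 18) ; 0 left.
Total = 26×10 + 25×20 + 19×30 + 18×25 = 1780.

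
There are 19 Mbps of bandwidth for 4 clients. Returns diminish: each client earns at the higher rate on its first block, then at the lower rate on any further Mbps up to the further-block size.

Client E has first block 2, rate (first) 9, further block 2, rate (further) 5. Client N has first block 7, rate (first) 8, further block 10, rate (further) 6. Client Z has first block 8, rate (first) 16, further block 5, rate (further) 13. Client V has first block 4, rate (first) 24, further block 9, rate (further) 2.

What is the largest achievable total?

307

Order all 8 blocks by rate: Client V/first 24 > Client Z/first 16 > Client Z/second 13 > Client E/first 9 > Client N/first 8 > Client N/second 6 > Client E/second 5 > Client V/second 2.
Client V first at 24: fill all 4 → 15 left.
Fill Client Z first block (8 at 16) → 7 left.
Client Z/second (13): +5 → 2 left.
Fill Client E first block (2 at 9) → 0 left.
Total = 24×4 + 16×8 + 13×5 + 9×2 = 307.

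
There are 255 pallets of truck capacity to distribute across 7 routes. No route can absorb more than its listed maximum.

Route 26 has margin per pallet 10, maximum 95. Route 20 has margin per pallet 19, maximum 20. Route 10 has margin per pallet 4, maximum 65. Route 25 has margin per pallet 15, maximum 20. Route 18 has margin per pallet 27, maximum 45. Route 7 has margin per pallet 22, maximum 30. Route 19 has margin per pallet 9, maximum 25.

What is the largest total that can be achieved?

3810

Rank by margin per pallet: Route 18 27 > Route 7 22 > Route 20 19 > Route 25 15 > Route 26 10 > Route 19 9 > Route 10 4.
Route 18 takes 45 to reach its cap of 45 → 210 left.
Give Route 7 30 to hit its cap of 30 → 180 left.
Route 20: +20 to 20 (cap) → 160 left.
Give Route 25 20 to hit its cap of 20 → 140 left.
Route 26: +95 to 95 (cap) → 45 left.
Route 19 takes 25 to reach its cap of 25 → 20 left.
Only 20 left; Route 10 takes them to reach 20.
Total = 10×95 + 19×20 + 4×20 + 15×20 + 27×45 + 22×30 + 9×25 = 3810.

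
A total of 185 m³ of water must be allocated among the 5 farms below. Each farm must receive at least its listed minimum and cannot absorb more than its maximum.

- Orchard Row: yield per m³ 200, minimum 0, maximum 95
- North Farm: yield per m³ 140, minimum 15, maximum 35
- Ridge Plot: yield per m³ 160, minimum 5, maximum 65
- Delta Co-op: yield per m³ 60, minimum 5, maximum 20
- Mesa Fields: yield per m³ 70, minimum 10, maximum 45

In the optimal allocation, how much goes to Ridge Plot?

60

Meeting every minimum uses 0+15+5+5+10 = 35 m³, leaving 150.
Highest yield per m³ first: Orchard Row 200 > Ridge Plot 160 > North Farm 140 > Mesa Fields 70 > Delta Co-op 60.
Orchard Row takes 95 more to reach its cap of 95 → 55 left.
Ridge Plot: +55 (room for 60) → 60. Pool exhausted.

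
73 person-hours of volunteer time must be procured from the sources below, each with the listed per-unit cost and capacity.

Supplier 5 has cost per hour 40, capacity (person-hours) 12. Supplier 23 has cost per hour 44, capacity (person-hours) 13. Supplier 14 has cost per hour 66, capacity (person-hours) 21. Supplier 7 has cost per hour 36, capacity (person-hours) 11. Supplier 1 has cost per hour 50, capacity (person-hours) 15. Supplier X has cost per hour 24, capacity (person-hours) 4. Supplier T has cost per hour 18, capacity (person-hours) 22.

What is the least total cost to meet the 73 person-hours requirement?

Use sources in increasing cost order.
Supplier T (18): use full 22 → 51 person-hours to go.
Take 4 from Supplier X at 24 → need 47 more.
Supplier 7 (36): use full 11 → 36 person-hours to go.
Supplier 5 at 40: take all 12 person-hours → 24 still needed.
Supplier 23 at 44: take all 13 person-hours → 11 still needed.
Supplier 1 (50): take the remaining 11 → done.
Supplier 14: unused.
Cost = 22×18 + 4×24 + 11×36 + 12×40 + 13×44 + 11×50 = 2490.

2490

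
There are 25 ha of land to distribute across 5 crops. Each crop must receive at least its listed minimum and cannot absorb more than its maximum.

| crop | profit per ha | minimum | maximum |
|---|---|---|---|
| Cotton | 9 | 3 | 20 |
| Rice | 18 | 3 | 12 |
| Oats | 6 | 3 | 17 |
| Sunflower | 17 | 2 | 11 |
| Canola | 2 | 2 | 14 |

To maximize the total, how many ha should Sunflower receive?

5

Meeting every minimum uses 3+3+3+2+2 = 13 ha, leaving 12.
Order the crops by profit per ha: Rice 18 > Sunflower 17 > Cotton 9 > Oats 6 > Canola 2.
Give Rice 9 more to hit its cap of 12 → 3 left.
Sunflower: +3 (room for 9) → 5. Pool exhausted.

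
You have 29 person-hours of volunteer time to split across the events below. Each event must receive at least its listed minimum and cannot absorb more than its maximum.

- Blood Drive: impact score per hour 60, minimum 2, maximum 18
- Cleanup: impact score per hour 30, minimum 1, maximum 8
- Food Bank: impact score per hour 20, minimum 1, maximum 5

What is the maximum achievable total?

1380

Meeting every minimum uses 2+1+1 = 4 person-hours, leaving 25.
Rank by impact score per hour: Blood Drive 60 > Cleanup 30 > Food Bank 20.
Blood Drive takes 16 more to reach its cap of 18 — 9 left.
Cleanup takes 7 more to reach its cap of 8 — 2 left.
Only 2 left; Food Bank takes them to reach 3.
Total = 60×18 + 30×8 + 20×3 = 1380.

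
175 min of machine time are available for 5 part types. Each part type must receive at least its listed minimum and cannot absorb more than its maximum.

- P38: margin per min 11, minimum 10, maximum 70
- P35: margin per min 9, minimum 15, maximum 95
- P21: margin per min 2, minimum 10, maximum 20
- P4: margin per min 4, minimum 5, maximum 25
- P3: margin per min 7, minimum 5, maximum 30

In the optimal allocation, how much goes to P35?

Meeting every minimum uses 10+15+10+5+5 = 45 min, leaving 130.
Order the part types by margin per min: P38 11 > P35 9 > P3 7 > P4 4 > P21 2.
Give P38 60 more to hit its cap of 70 → 70 left.
P35 has room for 80 more but only 70 remain, so it gets 85.

85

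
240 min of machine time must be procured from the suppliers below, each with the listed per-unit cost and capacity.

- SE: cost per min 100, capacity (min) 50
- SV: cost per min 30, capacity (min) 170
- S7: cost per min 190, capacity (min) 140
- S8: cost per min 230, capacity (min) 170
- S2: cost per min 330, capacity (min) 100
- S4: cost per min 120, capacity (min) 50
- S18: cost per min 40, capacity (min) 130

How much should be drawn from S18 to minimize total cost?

Cheapest first:
SV (30): use full 170 ; 70 min to go.
S18 (40): take the remaining 70 ; done.
SE, S4, S7, S8, S2: unused.

70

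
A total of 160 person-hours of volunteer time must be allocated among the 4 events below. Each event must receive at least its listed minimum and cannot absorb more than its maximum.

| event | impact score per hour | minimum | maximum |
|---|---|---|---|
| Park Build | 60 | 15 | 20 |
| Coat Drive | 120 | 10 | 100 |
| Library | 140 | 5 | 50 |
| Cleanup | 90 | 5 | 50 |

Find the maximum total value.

Meeting every minimum uses 15+10+5+5 = 35 person-hours, leaving 125.
Highest impact score per hour first: Library 140 > Coat Drive 120 > Cleanup 90 > Park Build 60.
Library takes 45 more to reach its cap of 50 — 80 left.
Coat Drive: +80 (room for 90) → 90. Pool exhausted.
Total = 60×15 + 120×90 + 140×50 + 90×5 = 19150.

19150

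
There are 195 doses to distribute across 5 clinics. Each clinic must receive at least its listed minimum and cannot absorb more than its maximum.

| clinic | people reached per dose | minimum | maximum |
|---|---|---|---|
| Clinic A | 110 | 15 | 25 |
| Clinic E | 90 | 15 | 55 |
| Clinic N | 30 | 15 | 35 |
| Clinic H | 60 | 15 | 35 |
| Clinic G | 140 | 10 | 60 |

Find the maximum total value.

18800

Meeting every minimum uses 15+15+15+15+10 = 70 doses, leaving 125.
Highest people reached per dose first: Clinic G 140 > Clinic A 110 > Clinic E 90 > Clinic H 60 > Clinic N 30.
Clinic G takes 50 more to reach its cap of 60 — 75 left.
Clinic A takes 10 more to reach its cap of 25 — 65 left.
Clinic E takes 40 more to reach its cap of 55 — 25 left.
Clinic H takes 20 more to reach its cap of 35 — 5 left.
Clinic N: +5 (room for 20) → 20. Pool exhausted.
Total = 110×25 + 90×55 + 30×20 + 60×35 + 140×60 = 18800.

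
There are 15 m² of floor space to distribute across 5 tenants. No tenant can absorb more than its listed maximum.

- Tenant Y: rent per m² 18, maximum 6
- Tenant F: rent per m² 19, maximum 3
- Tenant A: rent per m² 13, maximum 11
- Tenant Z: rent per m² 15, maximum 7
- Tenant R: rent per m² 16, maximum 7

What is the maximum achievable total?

261

Order the tenants by rent per m²: Tenant F 19 > Tenant Y 18 > Tenant R 16 > Tenant Z 15 > Tenant A 13.
Give Tenant F 3 to hit its cap of 3 → 12 left.
Tenant Y takes 6 to reach its cap of 6 → 6 left.
Tenant R: +6 (room for 7) → 6. Pool exhausted.
Total = 18×6 + 19×3 + 16×6 = 261.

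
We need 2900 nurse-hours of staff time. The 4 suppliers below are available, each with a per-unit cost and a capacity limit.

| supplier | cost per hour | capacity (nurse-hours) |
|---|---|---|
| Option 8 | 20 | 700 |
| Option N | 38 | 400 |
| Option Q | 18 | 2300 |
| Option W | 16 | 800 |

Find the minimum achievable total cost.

50600

Cheapest first:
Option W at 16: take all 800 nurse-hours ; 2100 still needed.
Option Q at 18: take 2100 of its 2300 ; requirement met.
Option 8, Option N: unused.
Cost = 800×16 + 2100×18 = 50600.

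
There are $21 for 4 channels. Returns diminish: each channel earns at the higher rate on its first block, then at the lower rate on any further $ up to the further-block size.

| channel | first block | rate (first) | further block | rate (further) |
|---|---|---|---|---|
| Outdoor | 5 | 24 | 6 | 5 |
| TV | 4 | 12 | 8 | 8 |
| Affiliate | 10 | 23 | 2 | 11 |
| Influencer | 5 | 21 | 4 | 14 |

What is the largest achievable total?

469

Order all 8 blocks by rate: Outdoor/first 24 > Affiliate/first 23 > Influencer/first 21 > Influencer/second 14 > TV/first 12 > Affiliate/second 11 > TV/second 8 > Outdoor/second 5.
Outdoor/first (24): +5 — 16 left.
Affiliate first at 23: fill all 10 — 6 left.
Influencer first at 21: fill all 5 — 1 left.
Influencer/second: +1 of 4 at 14; pool empty.
Total = 24×5 + 23×10 + 21×5 + 14×1 = 469.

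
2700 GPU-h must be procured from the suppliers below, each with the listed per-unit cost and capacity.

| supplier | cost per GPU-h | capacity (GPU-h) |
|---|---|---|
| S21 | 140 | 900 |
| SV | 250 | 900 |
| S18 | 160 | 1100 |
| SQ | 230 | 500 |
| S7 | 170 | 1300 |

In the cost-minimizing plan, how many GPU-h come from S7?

Cheapest first:
S21 at 140: take all 900 GPU-h — 1800 still needed.
Take 1100 from S18 at 160 — need 700 more.
S7 at 170: take 700 of its 1300 — requirement met.
SQ, SV: unused.

700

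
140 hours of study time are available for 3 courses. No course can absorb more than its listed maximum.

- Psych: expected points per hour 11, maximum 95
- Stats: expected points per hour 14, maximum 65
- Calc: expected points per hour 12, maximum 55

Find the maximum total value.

Order the courses by expected points per hour: Stats 14 > Calc 12 > Psych 11.
Stats: +65 to 65 (cap) — 75 left.
Calc takes 55 to reach its cap of 55 — 20 left.
Only 20 left; Psych takes them to reach 20.
Total = 11×20 + 14×65 + 12×55 = 1790.

1790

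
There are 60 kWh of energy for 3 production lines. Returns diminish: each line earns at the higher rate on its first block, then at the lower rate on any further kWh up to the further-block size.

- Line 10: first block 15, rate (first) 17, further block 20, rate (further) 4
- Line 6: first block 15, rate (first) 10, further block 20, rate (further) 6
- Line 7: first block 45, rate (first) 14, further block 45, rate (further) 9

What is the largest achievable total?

885

Order all 6 blocks by rate: Line 10/first 17 > Line 7/first 14 > Line 6/first 10 > Line 7/second 9 > Line 6/second 6 > Line 10/second 4.
Line 10/first (17): +15 ; 45 left.
Line 7/first (14): +45 ; 0 left.
Total = 17×15 + 14×45 = 885.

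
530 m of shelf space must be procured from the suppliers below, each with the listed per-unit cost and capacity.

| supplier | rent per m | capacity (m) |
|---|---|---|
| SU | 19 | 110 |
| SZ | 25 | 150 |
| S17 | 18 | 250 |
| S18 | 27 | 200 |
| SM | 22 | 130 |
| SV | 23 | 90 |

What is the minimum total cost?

10370

Use suppliers in increasing cost order.
S17 at 18: take all 250 m ; 280 still needed.
Take 110 from SU at 19 ; need 170 more.
Take 130 from SM at 22 ; need 40 more.
Take 40 from SV at 23 to finish.
SZ, S18: unused.
Cost = 250×18 + 110×19 + 130×22 + 40×23 = 10370.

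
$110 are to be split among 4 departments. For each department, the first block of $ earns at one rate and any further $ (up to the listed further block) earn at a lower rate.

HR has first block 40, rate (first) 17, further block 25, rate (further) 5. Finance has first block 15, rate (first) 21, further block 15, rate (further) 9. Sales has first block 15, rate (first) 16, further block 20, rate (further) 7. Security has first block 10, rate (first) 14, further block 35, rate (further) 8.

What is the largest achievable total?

1630

Order all 8 blocks by rate: Finance/first 21 > HR/first 17 > Sales/first 16 > Security/first 14 > Finance/second 9 > Security/second 8 > Sales/second 7 > HR/second 5.
Fill Finance first block (15 at 21) ; 95 left.
HR first at 17: fill all 40 ; 55 left.
Sales first at 16: fill all 15 ; 40 left.
Fill Security first block (10 at 14) ; 30 left.
Fill Finance second block (15 at 9) ; 15 left.
Security/second: +15 of 35 at 8; pool empty.
Total = 21×15 + 17×40 + 16×15 + 14×10 + 9×15 + 8×15 = 1630.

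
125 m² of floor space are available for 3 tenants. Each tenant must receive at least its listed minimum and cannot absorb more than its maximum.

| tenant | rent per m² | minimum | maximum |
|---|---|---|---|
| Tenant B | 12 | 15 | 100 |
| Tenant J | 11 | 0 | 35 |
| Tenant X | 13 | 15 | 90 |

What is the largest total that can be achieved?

Meeting every minimum uses 15+0+15 = 30 m², leaving 95.
Order the tenants by rent per m²: Tenant X 13 > Tenant B 12 > Tenant J 11.
Tenant X: +75 to 90 (cap) — 20 left.
Tenant B has room for 85 more but only 20 remain, so it gets 35.
Total = 12×35 + 13×90 = 1590.

1590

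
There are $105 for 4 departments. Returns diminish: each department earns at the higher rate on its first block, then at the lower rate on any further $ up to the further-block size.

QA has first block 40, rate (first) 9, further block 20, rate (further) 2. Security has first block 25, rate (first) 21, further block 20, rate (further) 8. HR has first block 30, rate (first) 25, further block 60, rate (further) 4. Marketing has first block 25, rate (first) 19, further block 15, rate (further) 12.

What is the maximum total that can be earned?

2020

Treat each block as its own option and order by rate: HR/T1 25 > Security/T1 21 > Marketing/T1 19 > Marketing/T2 12 > QA/T1 9 > Security/T2 8 > HR/T2 4 > QA/T2 2.
HR T1 at 25: fill all 30 — 75 left.
Fill Security T1 block (25 at 21) — 50 left.
Marketing/T1 (19): +25 — 25 left.
Fill Marketing T2 block (15 at 12) — 10 left.
QA T1 at 9: only 10 left, fill 10.
Total = 25×30 + 21×25 + 19×25 + 12×15 + 9×10 = 2020.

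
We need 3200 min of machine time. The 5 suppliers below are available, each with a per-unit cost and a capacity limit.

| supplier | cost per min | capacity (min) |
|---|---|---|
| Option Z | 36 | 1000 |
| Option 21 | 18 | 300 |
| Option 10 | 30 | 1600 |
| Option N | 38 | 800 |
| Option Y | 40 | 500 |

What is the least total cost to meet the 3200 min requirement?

Fill from the cheapest supplier first.
Option 21 (18): use full 300 ; 2900 min to go.
Option 10 (30): use full 1600 ; 1300 min to go.
Option Z (36): use full 1000 ; 300 min to go.
Option N at 38: take 300 of its 800 ; requirement met.
Option Y: unused.
Cost = 300×18 + 1600×30 + 1000×36 + 300×38 = 100800.

100800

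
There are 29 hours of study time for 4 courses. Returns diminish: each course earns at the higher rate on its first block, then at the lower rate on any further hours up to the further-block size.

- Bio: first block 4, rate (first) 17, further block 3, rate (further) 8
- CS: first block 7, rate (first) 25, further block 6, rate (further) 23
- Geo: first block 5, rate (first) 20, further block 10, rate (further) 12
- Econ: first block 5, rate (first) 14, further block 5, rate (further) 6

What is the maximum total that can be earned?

Order all 8 blocks by rate: CS/T1 25 > CS/T2 23 > Geo/T1 20 > Bio/T1 17 > Econ/T1 14 > Geo/T2 12 > Bio/T2 8 > Econ/T2 6.
CS/T1 (25): +7 → 22 left.
CS/T2 (23): +6 → 16 left.
Geo T1 at 20: fill all 5 → 11 left.
Bio/T1 (17): +4 → 7 left.
Econ/T1 (14): +5 → 2 left.
2 remain; put them into Geo T2 at 12.
Total = 25×7 + 23×6 + 20×5 + 17×4 + 14×5 + 12×2 = 575.

575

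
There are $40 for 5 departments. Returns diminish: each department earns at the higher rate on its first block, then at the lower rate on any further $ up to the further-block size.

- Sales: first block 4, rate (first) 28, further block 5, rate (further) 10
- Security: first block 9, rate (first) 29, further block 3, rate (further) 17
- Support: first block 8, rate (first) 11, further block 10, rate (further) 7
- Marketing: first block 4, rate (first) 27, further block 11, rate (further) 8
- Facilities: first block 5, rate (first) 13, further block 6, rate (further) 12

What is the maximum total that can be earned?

767

Treat each block as its own option and order by rate: Security/first 29 > Sales/first 28 > Marketing/first 27 > Security/second 17 > Facilities/first 13 > Facilities/second 12 > Support/first 11 > Sales/second 10 > Marketing/second 8 > Support/second 7.
Security first at 29: fill all 9 — 31 left.
Sales first at 28: fill all 4 — 27 left.
Fill Marketing first block (4 at 27) — 23 left.
Security second at 17: fill all 3 — 20 left.
Fill Facilities first block (5 at 13) — 15 left.
Facilities second at 12: fill all 6 — 9 left.
Fill Support first block (8 at 11) — 1 left.
Sales second at 10: only 1 left, fill 1.
Total = 29×9 + 28×4 + 27×4 + 17×3 + 13×5 + 12×6 + 11×8 + 10×1 = 767.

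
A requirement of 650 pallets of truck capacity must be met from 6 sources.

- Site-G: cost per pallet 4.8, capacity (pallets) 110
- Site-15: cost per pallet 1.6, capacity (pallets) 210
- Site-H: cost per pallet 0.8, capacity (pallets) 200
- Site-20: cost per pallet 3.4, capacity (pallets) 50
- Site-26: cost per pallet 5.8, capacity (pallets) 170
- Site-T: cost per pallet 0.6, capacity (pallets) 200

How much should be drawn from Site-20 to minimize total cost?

40

Use sources in increasing cost order.
Take 200 from Site-T at 0.6 — need 450 more.
Site-H at 0.8: take all 200 pallets — 250 still needed.
Site-15 at 1.6: take all 210 pallets — 40 still needed.
Site-20 (3.4): take the remaining 40 — done.
Site-G, Site-26: unused.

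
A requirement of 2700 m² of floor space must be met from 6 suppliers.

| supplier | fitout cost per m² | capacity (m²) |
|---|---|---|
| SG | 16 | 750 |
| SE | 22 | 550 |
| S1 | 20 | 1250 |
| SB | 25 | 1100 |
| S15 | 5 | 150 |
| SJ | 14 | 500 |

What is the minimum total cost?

Use suppliers in increasing cost order.
S15 at 5: take all 150 m² ; 2550 still needed.
SJ (14): use full 500 ; 2050 m² to go.
SG (16): use full 750 ; 1300 m² to go.
S1 at 20: take all 1250 m² ; 50 still needed.
SE (22): take the remaining 50 ; done.
SB: unused.
Cost = 150×5 + 500×14 + 750×16 + 1250×20 + 50×22 = 45850.

45850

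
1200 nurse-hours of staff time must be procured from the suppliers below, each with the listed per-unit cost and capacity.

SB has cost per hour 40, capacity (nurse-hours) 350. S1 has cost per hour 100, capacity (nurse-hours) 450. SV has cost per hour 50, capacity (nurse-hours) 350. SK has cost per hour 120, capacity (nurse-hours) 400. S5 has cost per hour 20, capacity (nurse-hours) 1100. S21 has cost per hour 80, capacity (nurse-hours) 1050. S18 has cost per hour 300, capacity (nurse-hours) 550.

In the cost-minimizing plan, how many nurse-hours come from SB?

100

Fill from the cheapest supplier first.
S5 at 20: take all 1100 nurse-hours — 100 still needed.
Take 100 from SB at 40 to finish.
SV, S21, S1, SK, S18: unused.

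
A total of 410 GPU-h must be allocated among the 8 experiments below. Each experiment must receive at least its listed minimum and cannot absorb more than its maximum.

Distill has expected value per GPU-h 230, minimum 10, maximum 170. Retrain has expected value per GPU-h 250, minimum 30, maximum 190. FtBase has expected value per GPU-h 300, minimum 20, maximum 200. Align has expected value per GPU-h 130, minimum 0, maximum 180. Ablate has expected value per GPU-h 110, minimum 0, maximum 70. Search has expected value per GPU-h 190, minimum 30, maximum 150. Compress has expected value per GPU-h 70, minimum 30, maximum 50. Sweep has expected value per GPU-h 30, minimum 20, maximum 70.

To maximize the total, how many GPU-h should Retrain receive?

Meeting every minimum uses 10+30+20+0+0+30+30+20 = 140 GPU-h, leaving 270.
Highest expected value per GPU-h first: FtBase 300 > Retrain 250 > Distill 230 > Search 190 > Align 130 > Ablate 110 > Compress 70 > Sweep 30.
FtBase takes 180 more to reach its cap of 200 — 90 left.
Only 90 left; Retrain takes them to reach 120.

120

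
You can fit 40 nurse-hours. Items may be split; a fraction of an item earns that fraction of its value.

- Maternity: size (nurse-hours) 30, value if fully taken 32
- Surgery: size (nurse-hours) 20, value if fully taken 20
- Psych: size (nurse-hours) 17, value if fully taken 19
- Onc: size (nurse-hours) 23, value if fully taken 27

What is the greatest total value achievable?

46

Sort by value density: Onc 27/23≈1.17, Psych 19/17≈1.12, Maternity 32/30≈1.07, Surgery 20/20≈1.
Take all of Onc (23 nurse-hours, value 27) — 17 nurse-hours left.
All 17 nurse-hours of Psych fit (value 19) — 0 remain.
Total value = 46.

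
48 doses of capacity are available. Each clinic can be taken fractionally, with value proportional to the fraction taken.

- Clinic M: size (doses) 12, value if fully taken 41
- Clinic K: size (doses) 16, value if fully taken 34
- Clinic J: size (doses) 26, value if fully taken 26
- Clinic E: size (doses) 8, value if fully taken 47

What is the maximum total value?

Sort by value density: Clinic E 47/8≈5.88, Clinic M 41/12≈3.42, Clinic K 34/16≈2.12, Clinic J 26/26≈1.
Clinic E: take in full, 8 doses for value 47 — 40 left.
Clinic M: take in full, 12 doses for value 41 — 28 left.
Clinic K: take in full, 16 doses for value 34 — 12 left.
Only 12 doses remain; take 12/26 of Clinic J for value 26×12/26 = 12.
Total value = 134.

134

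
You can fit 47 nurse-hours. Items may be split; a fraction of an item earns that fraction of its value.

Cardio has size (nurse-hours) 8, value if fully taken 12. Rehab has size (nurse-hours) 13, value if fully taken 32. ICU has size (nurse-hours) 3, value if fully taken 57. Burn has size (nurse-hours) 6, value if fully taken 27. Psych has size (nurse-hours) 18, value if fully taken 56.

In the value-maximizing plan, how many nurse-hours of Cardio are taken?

7

Rank by value-to-size ratio: ICU 57/3≈19, Burn 27/6≈4.5, Psych 56/18≈3.11, Rehab 32/13≈2.46, Cardio 12/8≈1.5.
Take all of ICU (3 nurse-hours, value 57) → 44 nurse-hours left.
All 6 nurse-hours of Burn fit (value 27) → 38 remain.
All 18 nurse-hours of Psych fit (value 56) → 20 remain.
All 13 nurse-hours of Rehab fit (value 32) → 7 remain.
7 nurse-hours left: a 7/8 share of Cardio gives 12×7/8 = 10.5.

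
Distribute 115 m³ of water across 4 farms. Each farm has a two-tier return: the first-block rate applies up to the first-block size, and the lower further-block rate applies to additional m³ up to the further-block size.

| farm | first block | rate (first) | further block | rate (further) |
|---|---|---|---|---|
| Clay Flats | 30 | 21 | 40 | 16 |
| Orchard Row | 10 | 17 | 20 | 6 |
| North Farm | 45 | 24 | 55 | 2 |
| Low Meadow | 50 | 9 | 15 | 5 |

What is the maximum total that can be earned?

Rank every tier by rate: North Farm/first 24 > Clay Flats/first 21 > Orchard Row/first 17 > Clay Flats/second 16 > Low Meadow/first 9 > Orchard Row/second 6 > Low Meadow/second 5 > North Farm/second 2.
North Farm/first (24): +45 ; 70 left.
Clay Flats first at 21: fill all 30 ; 40 left.
Orchard Row first at 17: fill all 10 ; 30 left.
Clay Flats second at 16: only 30 left, fill 30.
Total = 24×45 + 21×30 + 17×10 + 16×30 = 2360.

2360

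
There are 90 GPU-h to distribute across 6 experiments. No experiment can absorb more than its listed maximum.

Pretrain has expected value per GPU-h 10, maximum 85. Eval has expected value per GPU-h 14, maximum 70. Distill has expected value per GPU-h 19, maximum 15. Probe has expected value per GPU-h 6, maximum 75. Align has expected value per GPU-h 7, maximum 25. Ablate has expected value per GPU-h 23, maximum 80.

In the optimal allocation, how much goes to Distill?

Highest expected value per GPU-h first: Ablate 23 > Distill 19 > Eval 14 > Pretrain 10 > Align 7 > Probe 6.
Ablate: +80 to 80 (cap) — 10 left.
Only 10 left; Distill takes them to reach 10.

10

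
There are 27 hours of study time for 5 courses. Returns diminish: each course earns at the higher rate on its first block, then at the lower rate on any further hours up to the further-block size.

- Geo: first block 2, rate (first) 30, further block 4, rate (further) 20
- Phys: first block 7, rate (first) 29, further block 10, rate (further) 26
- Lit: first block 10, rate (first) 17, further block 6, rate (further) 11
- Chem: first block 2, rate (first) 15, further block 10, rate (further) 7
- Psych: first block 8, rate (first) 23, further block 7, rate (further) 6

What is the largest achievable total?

707

Order all 10 blocks by rate: Geo/tier1 30 > Phys/tier1 29 > Phys/tier2 26 > Psych/tier1 23 > Geo/tier2 20 > Lit/tier1 17 > Chem/tier1 15 > Lit/tier2 11 > Chem/tier2 7 > Psych/tier2 6.
Geo tier1 at 30: fill all 2 → 25 left.
Fill Phys tier1 block (7 at 29) → 18 left.
Phys tier2 at 26: fill all 10 → 8 left.
Fill Psych tier1 block (8 at 23) → 0 left.
Total = 30×2 + 29×7 + 26×10 + 23×8 = 707.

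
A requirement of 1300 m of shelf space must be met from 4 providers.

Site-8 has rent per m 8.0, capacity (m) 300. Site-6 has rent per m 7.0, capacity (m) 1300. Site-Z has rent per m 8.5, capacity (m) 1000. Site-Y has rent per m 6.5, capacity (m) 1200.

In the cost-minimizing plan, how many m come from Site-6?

100

Fill from the cheapest provider first.
Site-Y at 6.5: take all 1200 m → 100 still needed.
Site-6 at 7.0: take 100 of its 1300 → requirement met.
Site-8, Site-Z: unused.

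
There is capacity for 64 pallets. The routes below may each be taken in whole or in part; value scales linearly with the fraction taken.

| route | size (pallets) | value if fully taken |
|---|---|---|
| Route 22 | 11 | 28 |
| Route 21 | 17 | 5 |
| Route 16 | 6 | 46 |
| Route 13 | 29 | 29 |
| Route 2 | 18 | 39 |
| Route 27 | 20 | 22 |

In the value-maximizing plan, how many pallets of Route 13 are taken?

Sort by value density: Route 16 46/6≈7.67, Route 22 28/11≈2.55, Route 2 39/18≈2.17, Route 27 22/20≈1.1, Route 13 29/29≈1, Route 21 5/17≈0.294.
Take all of Route 16 (6 pallets, value 46) → 58 pallets left.
Take all of Route 22 (11 pallets, value 28) → 47 pallets left.
Take all of Route 2 (18 pallets, value 39) → 29 pallets left.
Route 27: take in full, 20 pallets for value 22 → 9 left.
9 pallets left: a 9/29 share of Route 13 gives 29×9/29 = 9.

9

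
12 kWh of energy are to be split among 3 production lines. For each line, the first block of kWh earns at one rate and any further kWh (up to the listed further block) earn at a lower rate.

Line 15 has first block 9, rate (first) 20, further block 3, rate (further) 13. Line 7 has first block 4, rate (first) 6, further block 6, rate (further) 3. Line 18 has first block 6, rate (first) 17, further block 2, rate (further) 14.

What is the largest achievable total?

Order all 6 blocks by rate: Line 15/tier1 20 > Line 18/tier1 17 > Line 18/tier2 14 > Line 15/tier2 13 > Line 7/tier1 6 > Line 7/tier2 3.
Line 15 tier1 at 20: fill all 9 → 3 left.
Line 18/tier1: +3 of 6 at 17; pool empty.
Total = 20×9 + 17×3 = 231.

231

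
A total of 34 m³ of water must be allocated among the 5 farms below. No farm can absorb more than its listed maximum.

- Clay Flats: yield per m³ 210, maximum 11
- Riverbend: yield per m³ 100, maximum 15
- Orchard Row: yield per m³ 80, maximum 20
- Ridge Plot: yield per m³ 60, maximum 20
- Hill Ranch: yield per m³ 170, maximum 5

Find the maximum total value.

Order the farms by yield per m³: Clay Flats 210 > Hill Ranch 170 > Riverbend 100 > Orchard Row 80 > Ridge Plot 60.
Clay Flats takes 11 to reach its cap of 11 → 23 left.
Give Hill Ranch 5 to hit its cap of 5 → 18 left.
Riverbend: +15 to 15 (cap) → 3 left.
Only 3 left; Orchard Row takes them to reach 3.
Total = 210×11 + 100×15 + 80×3 + 170×5 = 4900.

4900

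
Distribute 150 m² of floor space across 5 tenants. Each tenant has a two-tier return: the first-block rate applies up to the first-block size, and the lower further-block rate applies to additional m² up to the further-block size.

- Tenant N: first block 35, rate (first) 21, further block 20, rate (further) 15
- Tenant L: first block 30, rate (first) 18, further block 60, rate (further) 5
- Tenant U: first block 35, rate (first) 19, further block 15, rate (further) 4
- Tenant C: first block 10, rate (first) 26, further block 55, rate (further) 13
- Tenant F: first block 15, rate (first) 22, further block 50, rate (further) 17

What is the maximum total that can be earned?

Rank every tier by rate: Tenant C/first 26 > Tenant F/first 22 > Tenant N/first 21 > Tenant U/first 19 > Tenant L/first 18 > Tenant F/second 17 > Tenant N/second 15 > Tenant C/second 13 > Tenant L/second 5 > Tenant U/second 4.
Tenant C/first (26): +10 — 140 left.
Tenant F/first (22): +15 — 125 left.
Tenant N/first (21): +35 — 90 left.
Tenant U first at 19: fill all 35 — 55 left.
Tenant L first at 18: fill all 30 — 25 left.
Tenant F/second: +25 of 50 at 17; pool empty.
Total = 26×10 + 22×15 + 21×35 + 19×35 + 18×30 + 17×25 = 2955.

2955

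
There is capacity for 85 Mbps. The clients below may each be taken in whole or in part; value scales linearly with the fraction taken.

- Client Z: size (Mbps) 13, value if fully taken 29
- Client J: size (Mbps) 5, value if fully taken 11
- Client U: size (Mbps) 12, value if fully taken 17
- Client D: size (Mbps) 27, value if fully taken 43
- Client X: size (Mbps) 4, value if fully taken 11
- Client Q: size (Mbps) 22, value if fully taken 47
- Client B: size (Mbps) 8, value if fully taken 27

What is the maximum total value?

Rank by value-to-size ratio: Client B 27/8≈3.38, Client X 11/4≈2.75, Client Z 29/13≈2.23, Client J 11/5≈2.2, Client Q 47/22≈2.14, Client D 43/27≈1.59, Client U 17/12≈1.42.
Client B: take in full, 8 Mbps for value 27 — 77 left.
Client X: take in full, 4 Mbps for value 11 — 73 left.
All 13 Mbps of Client Z fit (value 29) — 60 remain.
Client J: take in full, 5 Mbps for value 11 — 55 left.
All 22 Mbps of Client Q fit (value 47) — 33 remain.
Client D: take in full, 27 Mbps for value 43 — 6 left.
Fill the last 6 Mbps with part of Client U: 6/12 of it earns 8.5.
Total value = 176.5.

176.5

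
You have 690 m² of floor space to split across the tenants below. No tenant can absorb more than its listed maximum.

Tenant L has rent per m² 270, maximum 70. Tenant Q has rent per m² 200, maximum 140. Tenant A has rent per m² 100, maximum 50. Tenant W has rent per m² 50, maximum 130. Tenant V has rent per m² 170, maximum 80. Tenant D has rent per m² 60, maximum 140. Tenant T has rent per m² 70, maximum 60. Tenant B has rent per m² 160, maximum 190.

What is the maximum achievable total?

106100

Order the tenants by rent per m²: Tenant L 270 > Tenant Q 200 > Tenant V 170 > Tenant B 160 > Tenant A 100 > Tenant T 70 > Tenant D 60 > Tenant W 50.
Tenant L: +70 to 70 (cap) → 620 left.
Tenant Q takes 140 to reach its cap of 140 → 480 left.
Tenant V takes 80 to reach its cap of 80 → 400 left.
Tenant B: +190 to 190 (cap) → 210 left.
Give Tenant A 50 to hit its cap of 50 → 160 left.
Tenant T takes 60 to reach its cap of 60 → 100 left.
Tenant D: +100 (room for 140) → 100. Pool exhausted.
Total = 270×70 + 200×140 + 100×50 + 170×80 + 60×100 + 70×60 + 160×190 = 106100.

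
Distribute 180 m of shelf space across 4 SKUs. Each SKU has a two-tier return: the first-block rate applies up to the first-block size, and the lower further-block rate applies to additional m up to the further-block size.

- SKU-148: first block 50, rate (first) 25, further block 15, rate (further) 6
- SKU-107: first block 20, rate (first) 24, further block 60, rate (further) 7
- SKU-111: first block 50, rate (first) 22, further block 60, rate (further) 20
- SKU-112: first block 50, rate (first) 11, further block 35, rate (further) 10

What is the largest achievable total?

4030

Order all 8 blocks by rate: SKU-148/tier1 25 > SKU-107/tier1 24 > SKU-111/tier1 22 > SKU-111/tier2 20 > SKU-112/tier1 11 > SKU-112/tier2 10 > SKU-107/tier2 7 > SKU-148/tier2 6.
SKU-148/tier1 (25): +50 ; 130 left.
SKU-107 tier1 at 24: fill all 20 ; 110 left.
Fill SKU-111 tier1 block (50 at 22) ; 60 left.
Fill SKU-111 tier2 block (60 at 20) ; 0 left.
Total = 25×50 + 24×20 + 22×50 + 20×60 = 4030.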